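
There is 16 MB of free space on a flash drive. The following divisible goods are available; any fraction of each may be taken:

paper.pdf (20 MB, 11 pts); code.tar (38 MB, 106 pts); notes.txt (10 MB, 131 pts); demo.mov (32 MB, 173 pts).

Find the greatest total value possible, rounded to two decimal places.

Take in order of value per unit:
- notes.txt (131/10 per unit): all 10 → value 131, running total 131.00
- demo.mov (173/32 per unit): 6 of 32 → value 6×173/32 = 32.4375, running total 163.44
Total 163.44.

163.44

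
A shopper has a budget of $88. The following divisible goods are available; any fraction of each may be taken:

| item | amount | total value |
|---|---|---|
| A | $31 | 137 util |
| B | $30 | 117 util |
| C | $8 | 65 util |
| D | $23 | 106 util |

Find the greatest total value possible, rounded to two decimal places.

409.40

Take in order of value per unit:
- C (65/8 per unit): all 8 → value 65, running total 65.00
- D (106/23 per unit): all 23 → value 106, running total 171.00
- A (137/31 per unit): all 31 → value 137, running total 308.00
- B (117/30 per unit): 26 of 30 → value 26×117/30 = 101.4000, running total 409.40
Total 409.40.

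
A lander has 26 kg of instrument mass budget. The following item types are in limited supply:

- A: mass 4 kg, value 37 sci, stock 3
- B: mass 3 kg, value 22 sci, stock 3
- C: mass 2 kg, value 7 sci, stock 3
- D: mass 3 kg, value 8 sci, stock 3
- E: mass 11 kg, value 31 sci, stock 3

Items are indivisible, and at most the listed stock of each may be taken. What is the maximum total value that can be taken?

192 sci

Top feasible selections:
- 3×A + 3×B + 1×C + 1×D: mass 26, value 192
- 3×A + 3×B + 2×C: mass 25, value 191
- 3×A + 3×B + 1×D: mass 24, value 185
Best: 192 sci.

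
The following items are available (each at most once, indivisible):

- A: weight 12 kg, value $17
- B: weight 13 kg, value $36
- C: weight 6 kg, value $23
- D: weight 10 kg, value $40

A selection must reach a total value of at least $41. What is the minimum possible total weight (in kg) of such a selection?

16

Subsets with value ≥ 41, sorted by total weight:
- C+D: weight 16, value 63
- B+C: weight 19, value 59
- A+D: weight 22, value 57
Minimum weight: 16 kg.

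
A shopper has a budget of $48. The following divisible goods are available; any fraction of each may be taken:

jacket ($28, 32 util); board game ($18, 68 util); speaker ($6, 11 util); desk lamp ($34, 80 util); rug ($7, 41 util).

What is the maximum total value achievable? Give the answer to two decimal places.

Take in order of value per unit:
- rug (41/7 per unit): all 7 → value 41, running total 41.00
- board game (68/18 per unit): all 18 → value 68, running total 109.00
- desk lamp (80/34 per unit): 23 of 34 → value 23×80/34 = 54.1176, running total 163.12
Total 163.12.

163.12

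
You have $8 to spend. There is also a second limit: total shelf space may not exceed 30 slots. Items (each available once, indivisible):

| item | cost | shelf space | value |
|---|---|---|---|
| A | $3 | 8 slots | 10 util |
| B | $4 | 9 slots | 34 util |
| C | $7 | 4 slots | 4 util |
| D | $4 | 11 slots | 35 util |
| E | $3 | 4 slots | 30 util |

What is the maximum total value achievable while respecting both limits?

Feasible sets respecting both limits:
- B+D: cost 8, shelf space 20, value 69
- D+E: cost 7, shelf space 15, value 65
- B+E: cost 7, shelf space 13, value 64
Best: 69 util.

69 util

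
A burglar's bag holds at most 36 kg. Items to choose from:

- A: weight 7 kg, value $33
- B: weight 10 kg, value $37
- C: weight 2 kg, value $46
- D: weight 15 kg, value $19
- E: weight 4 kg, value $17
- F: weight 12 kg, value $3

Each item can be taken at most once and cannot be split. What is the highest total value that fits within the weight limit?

Check high-value combinations within 36 kg:
- A+B+C+E+F: weight 7+10+2+4+12=35, value 33+37+46+17+3=136
- A+B+C+D: weight 7+10+2+15=34, value 33+37+46+19=135
- A+B+C+E: weight 7+10+2+4=23, value 33+37+46+17=133
- B+C+D+E: weight 10+2+15+4=31, value 37+46+19+17=119
- A+B+C+F: weight 7+10+2+12=31, value 33+37+46+3=119
Best: $136.

$136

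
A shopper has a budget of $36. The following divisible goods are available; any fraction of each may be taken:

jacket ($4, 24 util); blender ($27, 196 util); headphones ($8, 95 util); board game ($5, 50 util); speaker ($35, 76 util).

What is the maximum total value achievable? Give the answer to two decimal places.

Take in order of value per unit:
- headphones (95/8 per unit): all 8 → value 95, running total 95.00
- board game (50/5 per unit): all 5 → value 50, running total 145.00
- blender (196/27 per unit): 23 of 27 → value 23×196/27 = 166.9630, running total 311.96
Total 311.96.

311.96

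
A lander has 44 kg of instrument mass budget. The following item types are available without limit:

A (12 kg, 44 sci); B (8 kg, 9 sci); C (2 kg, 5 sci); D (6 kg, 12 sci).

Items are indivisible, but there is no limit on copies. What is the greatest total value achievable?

Best value-per-unit is A at 44/12; filling with it alone gives 3×44 = 132.
Optimal mix: 3×A + 4×C → mass 44, value 152.

152 sci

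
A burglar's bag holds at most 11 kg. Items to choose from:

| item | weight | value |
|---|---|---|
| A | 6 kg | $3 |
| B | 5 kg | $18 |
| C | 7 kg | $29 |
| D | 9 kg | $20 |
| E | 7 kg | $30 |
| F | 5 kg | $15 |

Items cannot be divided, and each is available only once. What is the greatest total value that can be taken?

This is a 0/1 knapsack; check combinations near the capacity.
- B+F: weight 5+5=10, value 18+15=33
- E: weight 7, value 30
- C: weight 7, value 29
Best: $33.

$33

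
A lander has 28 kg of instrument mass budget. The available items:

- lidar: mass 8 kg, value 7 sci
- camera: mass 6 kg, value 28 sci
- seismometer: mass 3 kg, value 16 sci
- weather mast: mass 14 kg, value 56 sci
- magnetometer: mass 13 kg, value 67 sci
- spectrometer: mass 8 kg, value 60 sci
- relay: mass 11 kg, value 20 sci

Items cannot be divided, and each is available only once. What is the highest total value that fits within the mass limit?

155 sci

This is a 0/1 knapsack; check combinations near the capacity.
- camera+magnetometer+spectrometer: mass 6+13+8=27, value 28+67+60=155
- camera+weather mast+spectrometer: mass 6+14+8=28, value 28+56+60=144
- seismometer+magnetometer+spectrometer: mass 3+13+8=24, value 16+67+60=143
- seismometer+weather mast+spectrometer: mass 3+14+8=25, value 16+56+60=132
- magnetometer+spectrometer: mass 13+8=21, value 67+60=127
Best: 155 sci.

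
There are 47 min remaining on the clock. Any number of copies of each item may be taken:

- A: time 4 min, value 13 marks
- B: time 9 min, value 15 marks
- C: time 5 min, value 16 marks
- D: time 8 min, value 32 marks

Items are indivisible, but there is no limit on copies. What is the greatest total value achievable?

Best value-per-unit is D at 32/8; filling with it alone gives 5×32 = 160.
Optimal mix: 3×C + 4×D → time 47, value 176.

176 marks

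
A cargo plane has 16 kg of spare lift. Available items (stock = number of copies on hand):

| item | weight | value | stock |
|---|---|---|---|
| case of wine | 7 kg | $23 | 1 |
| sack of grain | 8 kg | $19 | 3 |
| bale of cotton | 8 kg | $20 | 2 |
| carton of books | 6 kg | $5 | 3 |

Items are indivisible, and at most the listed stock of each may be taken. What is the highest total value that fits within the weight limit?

Best selections within weight 16 and stock limits:
- 1×case of wine + 1×bale of cotton: weight 15, value 43
- 1×case of wine + 1×sack of grain: weight 15, value 42
- 2×bale of cotton: weight 16, value 40
- 1×sack of grain + 1×bale of cotton: weight 16, value 39
Best: $43.

$43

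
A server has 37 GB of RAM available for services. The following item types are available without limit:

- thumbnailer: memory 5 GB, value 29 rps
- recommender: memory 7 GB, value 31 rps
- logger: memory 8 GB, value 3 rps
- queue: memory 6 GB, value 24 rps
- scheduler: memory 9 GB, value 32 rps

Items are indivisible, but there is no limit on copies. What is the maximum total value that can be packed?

Best value-per-unit is thumbnailer at 29/5; filling with it alone gives 7×29 = 203.
Optimal mix: 6×thumbnailer + 1×recommender → memory 37, value 205.

205 rps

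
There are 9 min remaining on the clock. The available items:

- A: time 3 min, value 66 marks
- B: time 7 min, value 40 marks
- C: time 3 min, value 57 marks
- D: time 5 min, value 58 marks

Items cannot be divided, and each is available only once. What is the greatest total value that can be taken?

This is a 0/1 knapsack; check combinations near the capacity.
- A+D: time 3+5=8, value 66+58=124
- A+C: time 3+3=6, value 66+57=123
- C+D: time 3+5=8, value 57+58=115
Best: 124 marks.

124 marks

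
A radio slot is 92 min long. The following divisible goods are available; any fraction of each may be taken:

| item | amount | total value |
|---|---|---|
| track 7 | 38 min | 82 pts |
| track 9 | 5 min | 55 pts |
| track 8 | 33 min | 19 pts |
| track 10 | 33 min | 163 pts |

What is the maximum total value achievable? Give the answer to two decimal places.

Take in order of value per unit:
- track 9 (55/5 per unit): all 5 → value 55, running total 55.00
- track 10 (163/33 per unit): all 33 → value 163, running total 218.00
- track 7 (82/38 per unit): all 38 → value 82, running total 300.00
- track 8 (19/33 per unit): 16 of 33 → value 16×19/33 = 9.2121, running total 309.21
Total 309.21.

309.21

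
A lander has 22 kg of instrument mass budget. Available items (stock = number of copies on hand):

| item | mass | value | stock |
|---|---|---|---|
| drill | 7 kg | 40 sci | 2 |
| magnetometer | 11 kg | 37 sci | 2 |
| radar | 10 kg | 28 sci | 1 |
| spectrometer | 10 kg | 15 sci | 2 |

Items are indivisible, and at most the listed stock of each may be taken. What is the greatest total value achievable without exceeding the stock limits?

80 sci

Best selections within mass 22 and stock limits:
- 2×drill: mass 14, value 80
- 1×drill + 1×magnetometer: mass 18, value 77
- 2×magnetometer: mass 22, value 74
- 1×drill + 1×radar: mass 17, value 68
Best: 80 sci.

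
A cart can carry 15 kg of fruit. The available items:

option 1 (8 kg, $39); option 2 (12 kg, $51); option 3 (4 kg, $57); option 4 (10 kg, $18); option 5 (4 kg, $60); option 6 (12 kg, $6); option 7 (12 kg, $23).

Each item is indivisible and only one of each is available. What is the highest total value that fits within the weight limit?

$117

Check high-value combinations within 15 kg:
- option 3+option 5: weight 4+4=8, value 57+60=117
- option 1+option 5: weight 8+4=12, value 39+60=99
- option 1+option 3: weight 8+4=12, value 39+57=96
- option 4+option 5: weight 10+4=14, value 18+60=78
- option 3+option 4: weight 4+10=14, value 57+18=75
Best: $117.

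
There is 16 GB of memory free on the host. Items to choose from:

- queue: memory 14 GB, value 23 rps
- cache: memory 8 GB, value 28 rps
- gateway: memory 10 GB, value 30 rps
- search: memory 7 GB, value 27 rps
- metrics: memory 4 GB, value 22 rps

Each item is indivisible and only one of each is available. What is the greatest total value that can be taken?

Check high-value combinations within 16 GB:
- cache+search: memory 8+7=15, value 28+27=55
- gateway+metrics: memory 10+4=14, value 30+22=52
- cache+metrics: memory 8+4=12, value 28+22=50
Best: 55 rps.

55 rps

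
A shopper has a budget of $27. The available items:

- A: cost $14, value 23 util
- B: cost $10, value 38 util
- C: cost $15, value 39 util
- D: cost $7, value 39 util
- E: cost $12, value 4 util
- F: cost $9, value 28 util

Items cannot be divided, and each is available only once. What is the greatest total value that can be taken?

Check high-value combinations within $27:
- B+D+F: cost 10+7+9=26, value 38+39+28=105
- C+D: cost 15+7=22, value 39+39=78
- B+D: cost 10+7=17, value 38+39=77
Best: 105 util.

105 util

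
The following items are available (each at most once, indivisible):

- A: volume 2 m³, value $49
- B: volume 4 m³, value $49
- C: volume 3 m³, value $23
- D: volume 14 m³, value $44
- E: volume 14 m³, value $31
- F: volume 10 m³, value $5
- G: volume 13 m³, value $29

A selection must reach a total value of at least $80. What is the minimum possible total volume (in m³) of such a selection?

6

Subsets with value ≥ 80, sorted by total volume:
- A+B: volume 6, value 98
- A+B+C: volume 9, value 121
- A+B+F: volume 16, value 103
- A+D: volume 16, value 93
Minimum volume: 6 m³.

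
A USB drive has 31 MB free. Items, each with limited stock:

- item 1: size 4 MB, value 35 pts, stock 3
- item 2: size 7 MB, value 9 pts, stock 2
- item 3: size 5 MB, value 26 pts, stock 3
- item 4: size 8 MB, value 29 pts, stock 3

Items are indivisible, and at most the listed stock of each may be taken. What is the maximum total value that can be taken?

186 pts

Top feasible selections:
- 3×item 1 + 2×item 3 + 1×item 4: size 30, value 186
- 3×item 1 + 3×item 3: size 27, value 183
- 2×item 1 + 3×item 3 + 1×item 4: size 31, value 177
- 3×item 1 + 1×item 2 + 2×item 3: size 29, value 166
Best: 186 pts.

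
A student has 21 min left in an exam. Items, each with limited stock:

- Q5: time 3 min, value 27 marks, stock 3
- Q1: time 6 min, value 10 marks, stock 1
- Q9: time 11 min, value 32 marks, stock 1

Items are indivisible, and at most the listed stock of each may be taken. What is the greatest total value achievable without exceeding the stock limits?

113 marks

Top feasible selections:
- 3×Q5 + 1×Q9: time 20, value 113
- 3×Q5 + 1×Q1: time 15, value 91
- 2×Q5 + 1×Q9: time 17, value 86
Best: 113 marks.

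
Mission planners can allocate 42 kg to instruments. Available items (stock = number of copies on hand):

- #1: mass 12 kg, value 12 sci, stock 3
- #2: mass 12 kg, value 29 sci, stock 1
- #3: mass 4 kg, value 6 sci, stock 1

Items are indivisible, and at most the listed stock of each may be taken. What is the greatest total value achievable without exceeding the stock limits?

Top feasible selections:
- 2×#1 + 1×#2 + 1×#3: mass 40, value 59
- 2×#1 + 1×#2: mass 36, value 53
- 1×#1 + 1×#2 + 1×#3: mass 28, value 47
- 3×#1 + 1×#3: mass 40, value 42
Best: 59 sci.

59 sci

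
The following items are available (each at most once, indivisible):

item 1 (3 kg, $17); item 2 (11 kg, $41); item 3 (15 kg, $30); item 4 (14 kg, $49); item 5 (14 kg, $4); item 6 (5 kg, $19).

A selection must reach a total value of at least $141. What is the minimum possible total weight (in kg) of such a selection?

Subsets with value ≥ 141, sorted by total weight:
- item 1+item 2+item 3+item 4+item 6: weight 48, value 156
- item 1+item 2+item 3+item 4+item 5: weight 57, value 141
Minimum weight: 48 kg.

48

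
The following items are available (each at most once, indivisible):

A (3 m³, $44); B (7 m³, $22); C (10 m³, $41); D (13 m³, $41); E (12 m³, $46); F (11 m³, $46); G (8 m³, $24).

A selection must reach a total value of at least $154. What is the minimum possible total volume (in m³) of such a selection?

Subsets with value ≥ 154, sorted by total volume:
- A+C+F+G: volume 32, value 155
- A+B+E+F: volume 33, value 158
- A+C+E+G: volume 33, value 155
- A+E+F+G: volume 34, value 160
Minimum volume: 32 m³.

32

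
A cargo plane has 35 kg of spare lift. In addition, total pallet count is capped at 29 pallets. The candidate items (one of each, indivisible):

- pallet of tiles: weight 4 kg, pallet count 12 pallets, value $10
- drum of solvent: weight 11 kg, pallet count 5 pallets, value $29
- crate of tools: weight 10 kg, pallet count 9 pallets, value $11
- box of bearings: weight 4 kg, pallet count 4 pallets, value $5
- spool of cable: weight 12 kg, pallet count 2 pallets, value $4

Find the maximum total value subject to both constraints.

$50

Feasible sets respecting both limits:
- pallet of tiles+drum of solvent+crate of tools: weight 25, pallet count 26, value 50
- pallet of tiles+drum of solvent+box of bearings+spool of cable: weight 31, pallet count 23, value 48
- drum of solvent+crate of tools+box of bearings: weight 25, pallet count 18, value 45
Best: $50.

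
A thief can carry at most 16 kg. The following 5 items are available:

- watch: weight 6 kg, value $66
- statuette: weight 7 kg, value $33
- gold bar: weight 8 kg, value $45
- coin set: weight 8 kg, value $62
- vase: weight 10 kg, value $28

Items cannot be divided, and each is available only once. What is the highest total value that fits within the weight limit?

This is a 0/1 knapsack; check combinations near the capacity.
- watch+coin set: weight 6+8=14, value 66+62=128
- watch+gold bar: weight 6+8=14, value 66+45=111
- gold bar+coin set: weight 8+8=16, value 45+62=107
Best: $128.

$128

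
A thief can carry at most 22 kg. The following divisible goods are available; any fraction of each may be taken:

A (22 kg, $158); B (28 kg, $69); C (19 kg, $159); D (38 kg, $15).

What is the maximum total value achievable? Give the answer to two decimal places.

Take in order of value per unit:
- C (159/19 per unit): all 19 → value 159, running total 159.00
- A (158/22 per unit): 3 of 22 → value 3×158/22 = 21.5455, running total 180.55
Total 180.55.

180.55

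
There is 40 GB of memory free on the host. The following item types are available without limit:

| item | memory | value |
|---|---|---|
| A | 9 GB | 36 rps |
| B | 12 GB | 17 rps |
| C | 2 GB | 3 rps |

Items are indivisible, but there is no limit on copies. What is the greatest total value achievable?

Best value-per-unit is A at 36/9; filling with it alone gives 4×36 = 144.
Optimal mix: 4×A + 2×C → memory 40, value 150.

150 rps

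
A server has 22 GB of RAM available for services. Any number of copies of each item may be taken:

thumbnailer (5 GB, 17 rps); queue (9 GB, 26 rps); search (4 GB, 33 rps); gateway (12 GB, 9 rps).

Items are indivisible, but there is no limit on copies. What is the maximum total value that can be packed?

165 rps

Best value-per-unit is search at 33/4, and filling with it alone uses memory 5×4=20. No mix of the others beats 5×33 = 165.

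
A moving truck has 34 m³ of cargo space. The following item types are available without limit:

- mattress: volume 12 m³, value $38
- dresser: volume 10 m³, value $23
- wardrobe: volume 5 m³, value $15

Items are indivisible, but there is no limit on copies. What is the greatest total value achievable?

$106

Best value-per-unit is mattress at 38/12; filling with it alone gives 2×38 = 76.
Optimal mix: 2×mattress + 2×wardrobe → volume 34, value 106.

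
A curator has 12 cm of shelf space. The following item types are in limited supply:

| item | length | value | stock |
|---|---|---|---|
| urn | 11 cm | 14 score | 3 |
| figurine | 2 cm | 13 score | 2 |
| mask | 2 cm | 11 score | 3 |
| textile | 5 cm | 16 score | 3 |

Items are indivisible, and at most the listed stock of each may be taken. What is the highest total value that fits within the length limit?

Best selections within length 12 and stock limits:
- 2×figurine + 3×mask: length 10, value 59
- 2×figurine + 1×mask + 1×textile: length 11, value 53
- 1×figurine + 2×mask + 1×textile: length 11, value 51
Best: 59 score.

59 score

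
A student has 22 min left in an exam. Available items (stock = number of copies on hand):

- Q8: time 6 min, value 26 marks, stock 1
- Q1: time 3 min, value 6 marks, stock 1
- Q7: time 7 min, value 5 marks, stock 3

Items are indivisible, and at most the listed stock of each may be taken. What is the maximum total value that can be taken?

37 marks

Top feasible selections:
- 1×Q8 + 1×Q1 + 1×Q7: time 16, value 37
- 1×Q8 + 2×Q7: time 20, value 36
- 1×Q8 + 1×Q1: time 9, value 32
Best: 37 marks.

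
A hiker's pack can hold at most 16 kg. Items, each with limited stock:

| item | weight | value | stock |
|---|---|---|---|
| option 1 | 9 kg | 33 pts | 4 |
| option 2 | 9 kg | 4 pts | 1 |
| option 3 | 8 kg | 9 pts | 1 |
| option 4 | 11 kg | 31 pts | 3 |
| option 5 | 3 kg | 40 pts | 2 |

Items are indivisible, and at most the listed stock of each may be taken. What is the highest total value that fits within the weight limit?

Best selections within weight 16 and stock limits:
- 1×option 1 + 2×option 5: weight 15, value 113
- 1×option 3 + 2×option 5: weight 14, value 89
- 1×option 2 + 2×option 5: weight 15, value 84
Best: 113 pts.

113 pts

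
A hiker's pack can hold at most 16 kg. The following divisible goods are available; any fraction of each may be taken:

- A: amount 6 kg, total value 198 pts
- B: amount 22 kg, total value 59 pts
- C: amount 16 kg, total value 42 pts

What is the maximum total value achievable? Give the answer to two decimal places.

224.82

Take in order of value per unit:
- A (198/6 per unit): all 6 → value 198, running total 198.00
- B (59/22 per unit): 10 of 22 → value 10×59/22 = 26.8182, running total 224.82
Total 224.82.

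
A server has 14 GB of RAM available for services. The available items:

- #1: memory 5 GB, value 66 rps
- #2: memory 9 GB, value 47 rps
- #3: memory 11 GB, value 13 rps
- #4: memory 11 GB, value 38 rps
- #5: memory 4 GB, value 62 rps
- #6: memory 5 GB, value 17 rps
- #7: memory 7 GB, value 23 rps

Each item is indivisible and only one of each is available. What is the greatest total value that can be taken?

Check high-value combinations within 14 GB:
- #1+#5+#6: memory 5+4+5=14, value 66+62+17=145
- #1+#5: memory 5+4=9, value 66+62=128
- #1+#2: memory 5+9=14, value 66+47=113
- #2+#5: memory 9+4=13, value 47+62=109
- #1+#7: memory 5+7=12, value 66+23=89
Best: 145 rps.

145 rps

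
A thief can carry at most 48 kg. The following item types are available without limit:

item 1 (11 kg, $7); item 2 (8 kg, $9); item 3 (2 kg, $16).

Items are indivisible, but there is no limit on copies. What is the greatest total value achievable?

Best value-per-unit is item 3 at 16/2, and filling with it alone uses weight 24×2=48. No mix of the others beats 24×16 = 384.

$384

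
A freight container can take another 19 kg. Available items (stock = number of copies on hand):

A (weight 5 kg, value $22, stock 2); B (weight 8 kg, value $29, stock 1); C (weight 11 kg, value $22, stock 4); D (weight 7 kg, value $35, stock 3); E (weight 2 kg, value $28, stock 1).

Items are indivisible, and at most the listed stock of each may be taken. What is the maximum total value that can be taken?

Top feasible selections:
- 2×A + 1×D + 1×E: weight 19, value 107
- 2×D + 1×E: weight 16, value 98
Best: $107.

$107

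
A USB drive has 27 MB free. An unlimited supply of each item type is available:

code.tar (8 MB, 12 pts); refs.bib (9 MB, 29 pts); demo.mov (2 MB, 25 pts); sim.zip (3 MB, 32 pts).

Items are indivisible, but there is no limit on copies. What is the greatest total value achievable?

Best value-per-unit is demo.mov at 25/2; filling with it alone gives 13×25 = 325.
Optimal mix: 12×demo.mov + 1×sim.zip → size 27, value 332.

332 pts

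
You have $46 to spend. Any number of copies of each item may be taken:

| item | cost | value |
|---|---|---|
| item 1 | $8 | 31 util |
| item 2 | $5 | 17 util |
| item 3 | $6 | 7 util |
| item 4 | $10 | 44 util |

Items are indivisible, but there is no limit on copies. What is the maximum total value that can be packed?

194 util

Best value-per-unit is item 4 at 44/10; filling with it alone gives 4×44 = 176.
Optimal mix: 2×item 1 + 3×item 4 → cost 46, value 194.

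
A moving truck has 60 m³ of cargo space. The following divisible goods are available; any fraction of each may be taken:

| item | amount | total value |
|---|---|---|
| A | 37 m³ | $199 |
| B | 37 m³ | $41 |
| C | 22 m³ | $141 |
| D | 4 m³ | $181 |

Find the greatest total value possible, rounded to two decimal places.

504.86

Take in order of value per unit:
- D (181/4 per unit): all 4 → value 181, running total 181.00
- C (141/22 per unit): all 22 → value 141, running total 322.00
- A (199/37 per unit): 34 of 37 → value 34×199/37 = 182.8649, running total 504.86
Total 504.86.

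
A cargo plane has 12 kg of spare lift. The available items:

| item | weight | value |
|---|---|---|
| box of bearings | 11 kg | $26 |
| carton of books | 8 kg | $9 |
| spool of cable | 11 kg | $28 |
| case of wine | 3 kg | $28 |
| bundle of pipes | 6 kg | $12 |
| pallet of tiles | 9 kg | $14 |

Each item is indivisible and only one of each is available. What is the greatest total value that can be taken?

Check high-value combinations within 12 kg:
- case of wine+pallet of tiles: weight 3+9=12, value 28+14=42
- case of wine+bundle of pipes: weight 3+6=9, value 28+12=40
- carton of books+case of wine: weight 8+3=11, value 9+28=37
- case of wine: weight 3, value 28
- spool of cable: weight 11, value 28
Best: $42.

$42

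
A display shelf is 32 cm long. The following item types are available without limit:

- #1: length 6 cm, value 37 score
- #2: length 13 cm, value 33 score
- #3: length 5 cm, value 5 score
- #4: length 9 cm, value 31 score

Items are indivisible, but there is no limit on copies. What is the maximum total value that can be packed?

185 score

Best value-per-unit is #1 at 37/6, and filling with it alone uses length 5×6=30. No mix of the others beats 5×37 = 185.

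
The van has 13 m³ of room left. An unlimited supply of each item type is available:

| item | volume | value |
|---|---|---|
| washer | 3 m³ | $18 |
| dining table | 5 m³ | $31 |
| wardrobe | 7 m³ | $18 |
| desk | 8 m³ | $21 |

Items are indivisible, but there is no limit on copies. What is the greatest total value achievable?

Best value-per-unit is dining table at 31/5; filling with it alone gives 2×31 = 62.
Optimal mix: 1×washer + 2×dining table → volume 13, value 80.

$80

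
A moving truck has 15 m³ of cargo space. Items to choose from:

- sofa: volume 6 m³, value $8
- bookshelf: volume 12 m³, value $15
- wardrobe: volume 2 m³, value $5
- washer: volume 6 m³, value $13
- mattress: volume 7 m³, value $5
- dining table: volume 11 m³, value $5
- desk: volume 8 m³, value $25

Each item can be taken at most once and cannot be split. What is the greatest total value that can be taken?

$38

This is a 0/1 knapsack; check combinations near the capacity.
- washer+desk: volume 6+8=14, value 13+25=38
- sofa+desk: volume 6+8=14, value 8+25=33
- wardrobe+desk: volume 2+8=10, value 5+25=30
Best: $38.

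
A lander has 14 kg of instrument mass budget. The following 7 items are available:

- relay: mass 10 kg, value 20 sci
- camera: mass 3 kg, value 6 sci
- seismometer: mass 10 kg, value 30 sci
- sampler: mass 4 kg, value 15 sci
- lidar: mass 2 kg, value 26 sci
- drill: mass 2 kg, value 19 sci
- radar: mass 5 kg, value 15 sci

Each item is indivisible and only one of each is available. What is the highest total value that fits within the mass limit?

75 sci

Check high-value combinations within 14 kg:
- sampler+lidar+drill+radar: mass 4+2+2+5=13, value 15+26+19+15=75
- seismometer+lidar+drill: mass 10+2+2=14, value 30+26+19=75
- camera+sampler+lidar+drill: mass 3+4+2+2=11, value 6+15+26+19=66
- camera+lidar+drill+radar: mass 3+2+2+5=12, value 6+26+19+15=66
Best: 75 sci.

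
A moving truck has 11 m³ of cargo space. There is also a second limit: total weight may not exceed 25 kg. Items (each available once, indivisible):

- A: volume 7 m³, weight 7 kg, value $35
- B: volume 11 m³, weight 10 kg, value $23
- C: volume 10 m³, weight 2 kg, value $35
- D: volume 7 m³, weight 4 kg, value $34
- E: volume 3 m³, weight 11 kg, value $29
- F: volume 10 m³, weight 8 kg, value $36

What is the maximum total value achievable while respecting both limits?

$64

Feasible sets respecting both limits:
- A+E: volume 10, weight 18, value 64
- D+E: volume 10, weight 15, value 63
- F: volume 10, weight 8, value 36
- A: volume 7, weight 7, value 35
Best: $64.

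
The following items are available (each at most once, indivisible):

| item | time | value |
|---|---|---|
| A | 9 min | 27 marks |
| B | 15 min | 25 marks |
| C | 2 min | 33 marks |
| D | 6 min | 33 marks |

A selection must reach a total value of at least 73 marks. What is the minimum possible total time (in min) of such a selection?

Subsets with value ≥ 73, sorted by total time:
- A+C+D: time 17, value 93
- B+C+D: time 23, value 91
- A+B+C: time 26, value 85
Minimum time: 17 min.

17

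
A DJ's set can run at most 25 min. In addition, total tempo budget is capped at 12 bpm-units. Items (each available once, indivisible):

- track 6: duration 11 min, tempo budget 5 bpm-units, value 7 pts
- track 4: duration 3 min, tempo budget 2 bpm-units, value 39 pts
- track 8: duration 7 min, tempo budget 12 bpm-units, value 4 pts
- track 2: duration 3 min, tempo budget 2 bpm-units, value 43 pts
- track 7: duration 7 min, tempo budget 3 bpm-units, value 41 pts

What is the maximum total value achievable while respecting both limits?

130 pts

Feasible sets respecting both limits:
- track 6+track 4+track 2+track 7: duration 24, tempo budget 12, value 130
- track 4+track 2+track 7: duration 13, tempo budget 7, value 123
- track 6+track 2+track 7: duration 21, tempo budget 10, value 91
Best: 130 pts.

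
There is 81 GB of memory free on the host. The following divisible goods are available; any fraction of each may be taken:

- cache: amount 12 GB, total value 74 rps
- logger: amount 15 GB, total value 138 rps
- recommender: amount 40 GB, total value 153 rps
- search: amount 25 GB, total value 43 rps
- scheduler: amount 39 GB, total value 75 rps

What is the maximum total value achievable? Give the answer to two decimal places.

391.92

Take in order of value per unit:
- logger (138/15 per unit): all 15 → value 138, running total 138.00
- cache (74/12 per unit): all 12 → value 74, running total 212.00
- recommender (153/40 per unit): all 40 → value 153, running total 365.00
- scheduler (75/39 per unit): 14 of 39 → value 14×75/39 = 26.9231, running total 391.92
Total 391.92.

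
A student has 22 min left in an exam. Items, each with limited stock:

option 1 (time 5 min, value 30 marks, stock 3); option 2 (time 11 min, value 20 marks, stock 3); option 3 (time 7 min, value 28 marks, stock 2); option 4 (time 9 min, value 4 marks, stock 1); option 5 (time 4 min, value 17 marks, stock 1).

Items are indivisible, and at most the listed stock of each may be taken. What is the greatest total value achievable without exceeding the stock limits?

Best selections within time 22 and stock limits:
- 3×option 1 + 1×option 3: time 22, value 118
- 3×option 1 + 1×option 5: time 19, value 107
- 2×option 1 + 1×option 3 + 1×option 5: time 21, value 105
- 3×option 1: time 15, value 90
Best: 118 marks.

118 marks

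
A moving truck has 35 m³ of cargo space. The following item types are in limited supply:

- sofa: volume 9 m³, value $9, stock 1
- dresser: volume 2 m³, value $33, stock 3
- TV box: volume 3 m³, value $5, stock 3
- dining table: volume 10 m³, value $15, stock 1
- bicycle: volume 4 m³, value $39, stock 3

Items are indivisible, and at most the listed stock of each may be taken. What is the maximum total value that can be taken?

$241

Best selections within volume 35 and stock limits:
- 3×dresser + 2×TV box + 1×dining table + 3×bicycle: volume 34, value 241
- 3×dresser + 1×TV box + 1×dining table + 3×bicycle: volume 31, value 236
- 1×sofa + 3×dresser + 2×TV box + 3×bicycle: volume 33, value 235
Best: $241.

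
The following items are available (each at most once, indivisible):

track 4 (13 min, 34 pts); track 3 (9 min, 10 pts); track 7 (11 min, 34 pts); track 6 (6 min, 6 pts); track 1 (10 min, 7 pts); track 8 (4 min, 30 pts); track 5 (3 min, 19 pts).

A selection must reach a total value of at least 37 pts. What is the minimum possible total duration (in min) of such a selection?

7

Subsets with value ≥ 37, sorted by total duration:
- track 8+track 5: duration 7, value 49
- track 6+track 8+track 5: duration 13, value 55
Minimum duration: 7 min.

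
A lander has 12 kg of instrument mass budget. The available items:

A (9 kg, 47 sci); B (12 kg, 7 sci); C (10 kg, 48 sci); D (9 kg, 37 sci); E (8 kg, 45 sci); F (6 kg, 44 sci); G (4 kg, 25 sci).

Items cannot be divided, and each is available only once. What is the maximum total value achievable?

This is a 0/1 knapsack; check combinations near the capacity.
- E+G: mass 8+4=12, value 45+25=70
- F+G: mass 6+4=10, value 44+25=69
- C: mass 10, value 48
- A: mass 9, value 47
- E: mass 8, value 45
Best: 70 sci.

70 sci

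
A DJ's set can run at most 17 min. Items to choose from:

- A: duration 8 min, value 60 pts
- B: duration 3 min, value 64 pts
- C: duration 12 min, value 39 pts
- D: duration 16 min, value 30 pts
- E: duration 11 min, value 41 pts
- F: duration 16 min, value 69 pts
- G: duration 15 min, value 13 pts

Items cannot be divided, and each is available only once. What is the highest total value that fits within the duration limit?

This is a 0/1 knapsack; check combinations near the capacity.
- A+B: duration 8+3=11, value 60+64=124
- B+E: duration 3+11=14, value 64+41=105
- B+C: duration 3+12=15, value 64+39=103
- F: duration 16, value 69
Best: 124 pts.

124 pts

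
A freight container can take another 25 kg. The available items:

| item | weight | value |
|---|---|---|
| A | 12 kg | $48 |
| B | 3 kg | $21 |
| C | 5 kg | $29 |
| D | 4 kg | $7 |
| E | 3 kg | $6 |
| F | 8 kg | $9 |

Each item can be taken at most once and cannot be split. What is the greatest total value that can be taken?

$105

Check high-value combinations within 25 kg:
- A+B+C+D: weight 12+3+5+4=24, value 48+21+29+7=105
- A+B+C+E: weight 12+3+5+3=23, value 48+21+29+6=104
- A+B+C: weight 12+3+5=20, value 48+21+29=98
- A+C+D+E: weight 12+5+4+3=24, value 48+29+7+6=90
- A+C+F: weight 12+5+8=25, value 48+29+9=86
Best: $105.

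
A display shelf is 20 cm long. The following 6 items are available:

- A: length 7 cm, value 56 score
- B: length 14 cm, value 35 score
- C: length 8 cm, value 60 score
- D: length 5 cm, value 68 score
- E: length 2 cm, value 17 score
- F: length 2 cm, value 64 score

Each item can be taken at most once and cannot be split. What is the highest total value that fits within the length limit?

209 score

Check high-value combinations within 20 cm:
- C+D+E+F: length 8+5+2+2=17, value 60+68+17+64=209
- A+D+E+F: length 7+5+2+2=16, value 56+68+17+64=205
- A+C+E+F: length 7+8+2+2=19, value 56+60+17+64=197
Best: 209 score.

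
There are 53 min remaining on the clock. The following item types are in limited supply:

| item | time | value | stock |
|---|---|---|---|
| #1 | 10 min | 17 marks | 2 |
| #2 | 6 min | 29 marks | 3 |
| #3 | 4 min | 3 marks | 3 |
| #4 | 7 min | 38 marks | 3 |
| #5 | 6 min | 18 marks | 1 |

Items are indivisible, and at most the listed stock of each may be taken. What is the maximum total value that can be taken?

Best selections within time 53 and stock limits:
- 3×#2 + 2×#3 + 3×#4 + 1×#5: time 53, value 225
- 3×#2 + 1×#3 + 3×#4 + 1×#5: time 49, value 222
- 1×#1 + 3×#2 + 1×#3 + 3×#4: time 53, value 221
- 3×#2 + 3×#4 + 1×#5: time 45, value 219
Best: 225 marks.

225 marks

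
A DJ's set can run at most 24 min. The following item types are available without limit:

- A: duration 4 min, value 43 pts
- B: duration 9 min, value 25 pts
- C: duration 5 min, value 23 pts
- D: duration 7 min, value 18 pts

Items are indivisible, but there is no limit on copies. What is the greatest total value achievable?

Best value-per-unit is A at 43/4, and filling with it alone uses duration 6×4=24. No mix of the others beats 6×43 = 258.

258 pts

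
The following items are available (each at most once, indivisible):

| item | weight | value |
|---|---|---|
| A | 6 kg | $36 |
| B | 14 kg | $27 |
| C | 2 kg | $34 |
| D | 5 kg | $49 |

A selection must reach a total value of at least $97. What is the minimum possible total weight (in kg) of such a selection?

13

Subsets with value ≥ 97, sorted by total weight:
- A+C+D: weight 13, value 119
- B+C+D: weight 21, value 110
- A+B+C: weight 22, value 97
- A+B+D: weight 25, value 112
Minimum weight: 13 kg.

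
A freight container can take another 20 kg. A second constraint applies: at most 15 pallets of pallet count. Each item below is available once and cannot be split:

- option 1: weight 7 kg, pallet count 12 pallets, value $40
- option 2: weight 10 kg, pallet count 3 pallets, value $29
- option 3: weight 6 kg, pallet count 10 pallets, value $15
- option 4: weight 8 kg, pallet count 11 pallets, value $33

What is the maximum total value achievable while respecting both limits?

Feasible sets respecting both limits:
- option 1+option 2: weight 17, pallet count 15, value 69
- option 2+option 4: weight 18, pallet count 14, value 62
- option 2+option 3: weight 16, pallet count 13, value 44
- option 1: weight 7, pallet count 12, value 40
Best: $69.

$69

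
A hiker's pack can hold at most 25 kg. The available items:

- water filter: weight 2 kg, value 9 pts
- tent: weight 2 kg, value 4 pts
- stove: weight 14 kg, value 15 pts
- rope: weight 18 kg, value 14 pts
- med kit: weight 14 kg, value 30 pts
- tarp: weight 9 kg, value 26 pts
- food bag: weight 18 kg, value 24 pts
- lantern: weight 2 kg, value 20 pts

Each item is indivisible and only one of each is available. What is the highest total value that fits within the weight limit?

Check high-value combinations within 25 kg:
- med kit+tarp+lantern: weight 14+9+2=25, value 30+26+20=76
- water filter+med kit+tarp: weight 2+14+9=25, value 9+30+26=65
- water filter+tent+med kit+lantern: weight 2+2+14+2=20, value 9+4+30+20=63
Best: 76 pts.

76 pts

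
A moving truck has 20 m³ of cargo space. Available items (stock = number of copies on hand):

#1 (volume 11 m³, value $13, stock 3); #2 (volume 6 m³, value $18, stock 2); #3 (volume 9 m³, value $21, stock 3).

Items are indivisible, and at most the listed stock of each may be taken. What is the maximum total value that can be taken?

$42

Top feasible selections:
- 2×#3: volume 18, value 42
- 1×#2 + 1×#3: volume 15, value 39
- 2×#2: volume 12, value 36
Best: $42.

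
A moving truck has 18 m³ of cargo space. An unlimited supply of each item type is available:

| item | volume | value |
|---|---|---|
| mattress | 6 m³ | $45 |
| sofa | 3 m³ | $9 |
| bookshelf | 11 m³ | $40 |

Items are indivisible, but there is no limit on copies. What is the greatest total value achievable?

$135

Best value-per-unit is mattress at 45/6, and filling with it alone uses volume 3×6=18. No mix of the others beats 3×45 = 135.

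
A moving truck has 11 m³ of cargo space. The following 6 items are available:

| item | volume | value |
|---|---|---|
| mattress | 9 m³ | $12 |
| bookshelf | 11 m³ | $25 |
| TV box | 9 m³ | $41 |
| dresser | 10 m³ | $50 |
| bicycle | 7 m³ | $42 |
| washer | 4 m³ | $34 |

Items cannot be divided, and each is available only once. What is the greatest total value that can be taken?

$76

Check high-value combinations within 11 m³:
- bicycle+washer: volume 7+4=11, value 42+34=76
- dresser: volume 10, value 50
- bicycle: volume 7, value 42
- TV box: volume 9, value 41
Best: $76.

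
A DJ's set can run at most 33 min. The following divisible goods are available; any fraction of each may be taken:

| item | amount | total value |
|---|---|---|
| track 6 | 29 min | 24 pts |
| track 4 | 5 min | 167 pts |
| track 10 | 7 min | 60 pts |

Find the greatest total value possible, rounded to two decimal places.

244.38

Take in order of value per unit:
- track 4 (167/5 per unit): all 5 → value 167, running total 167.00
- track 10 (60/7 per unit): all 7 → value 60, running total 227.00
- track 6 (24/29 per unit): 21 of 29 → value 21×24/29 = 17.3793, running total 244.38
Total 244.38.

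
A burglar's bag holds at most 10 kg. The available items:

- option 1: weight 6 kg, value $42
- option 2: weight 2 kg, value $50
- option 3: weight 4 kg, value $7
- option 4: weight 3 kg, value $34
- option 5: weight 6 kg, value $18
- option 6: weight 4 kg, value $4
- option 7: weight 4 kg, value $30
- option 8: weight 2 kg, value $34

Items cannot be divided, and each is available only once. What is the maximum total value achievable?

$126

Check high-value combinations within 10 kg:
- option 1+option 2+option 8: weight 6+2+2=10, value 42+50+34=126
- option 2+option 4+option 8: weight 2+3+2=7, value 50+34+34=118
- option 2+option 7+option 8: weight 2+4+2=8, value 50+30+34=114
- option 2+option 4+option 7: weight 2+3+4=9, value 50+34+30=114
- option 2+option 5+option 8: weight 2+6+2=10, value 50+18+34=102
Best: $126.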